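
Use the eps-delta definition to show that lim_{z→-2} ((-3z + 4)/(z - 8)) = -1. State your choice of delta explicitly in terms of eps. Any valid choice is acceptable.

delta = min(5, (5/2)eps)

Let eps > 0 be given. We want delta > 0 with 0 < |z + 2| < delta ⇒ |(-3z + 4)/(z - 8) + 1| < eps.
Combining over a common denominator, (-3z + 4)/(z - 8) + 1 = [(-3z + 4)·(-10) − 10·(z - 8)] / [(-10)·(z - 8)] = 20(z + 2) / ((-10)(z - 8)).
So |(-3z + 4)/(z - 8) + 1| = 20|z + 2| / (10·|z − 8|).
Restrict delta ≤ 5. Then |z + 2| < 5 gives |z − 8| = |(z + 2) + (-10)| ≥ 10 − 5 = 5.
Hence |(-3z + 4)/(z - 8) + 1| < 20|z + 2|/(10·5) = (2/5)|z + 2|, which is < eps once |z + 2| < (5/2)eps.
Take delta = min(5, (5/2)eps). Then 0 < |z + 2| < delta forces both bounds, so |(-3z + 4)/(z - 8) + 1| < eps.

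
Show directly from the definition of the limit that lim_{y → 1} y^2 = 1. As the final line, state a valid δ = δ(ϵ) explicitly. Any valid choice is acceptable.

δ = min(1, ϵ/3)

Suppose ϵ > 0. We seek δ > 0 with 0 < |y − 1| < δ ⇒ |y^2 − 1| < ϵ.
Factor: y^2 − 1 = (y − 1)(y + 1), so |y^2 − 1| = |y − 1|·|y + 1|.
Restrict δ ≤ 1. Then |y − 1| < 1 gives |y| < 2, so by the triangle inequality |y + 1| ≤ 2 + 1 = 3.
Hence |y^2 − 1| ≤ 3|y − 1|, which is < ϵ once |y − 1| < ϵ/3.
Take δ = min(1, ϵ/3). If 0 < |y − 1| < δ then both bounds hold and |y^2 − 1| ≤ 3|y − 1| < 3·(ϵ/3) = ϵ.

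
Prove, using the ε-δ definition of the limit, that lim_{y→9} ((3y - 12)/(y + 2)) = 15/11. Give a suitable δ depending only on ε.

Let ε > 0. We want δ > 0 with 0 < |y − 9| < δ ⇒ |(3y - 12)/(y + 2) − (15/11)| < ε.
Combining over a common denominator, (3y - 12)/(y + 2) − (15/11) = [(3y - 12)·11 − 15·(y + 2)] / [11·(y + 2)] = 18(y − 9) / (11(y + 2)).
So |(3y - 12)/(y + 2) − (15/11)| = 18|y − 9| / (11·|y + 2|).
Require δ ≤ 11/2, so |y + 2| ≥ |11| − |y − 9| > 11 − 11/2 = 11/2.
Hence |(3y - 12)/(y + 2) − (15/11)| < 18|y − 9|/(11·(11/2)) = (36/121)|y − 9|, which is < ε once |y − 9| < (121/36)ε.
Take δ = min(11/2, (121/36)ε). Then 0 < |y − 9| < δ forces both bounds, so |(3y - 12)/(y + 2) − (15/11)| < ε.

δ = min(11/2, (121/36)ε)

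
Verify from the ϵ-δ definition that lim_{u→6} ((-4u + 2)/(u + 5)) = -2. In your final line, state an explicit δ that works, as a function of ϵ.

δ = min(11/2, (11/4)ϵ)

Let ϵ > 0 be given. We want δ > 0 with 0 < |u − 6| < δ ⇒ |(-4u + 2)/(u + 5) + 2| < ϵ.
Combining over a common denominator, (-4u + 2)/(u + 5) + 2 = [(-4u + 2)·11 − (-22)·(u + 5)] / [11·(u + 5)] = -22(u − 6) / (11(u + 5)).
So |(-4u + 2)/(u + 5) + 2| = 22|u − 6| / (11·|u + 5|).
Restrict δ ≤ 11/2. Then |u − 6| < 11/2 gives |u + 5| = |(u − 6) + 11| ≥ 11 − 11/2 = 11/2.
Hence |(-4u + 2)/(u + 5) + 2| < 22|u − 6|/(11·(11/2)) = (4/11)|u − 6|, which is < ϵ once |u − 6| < (11/4)ϵ.
Take δ = min(11/2, (11/4)ϵ). Then 0 < |u − 6| < δ forces both bounds, so |(-4u + 2)/(u + 5) + 2| < ϵ.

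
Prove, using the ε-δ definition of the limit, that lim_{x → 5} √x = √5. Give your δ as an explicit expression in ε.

Let ε > 0 be given. We want δ > 0 such that 0 < |x − 5| < δ implies |√x − √5| < ε.
Rationalise: √x − √5 = (x − 5)/(√x + √5), so |√x − √5| = |x − 5|/(√x + √5).
Restrict δ ≤ 5 so that |x − 5| < 5 forces x > 0, and then √x + √5 > √5.
Hence |√x − √5| < |x − 5|/√5, which is < ε once |x − 5| < √5·ε.
Take δ = min(5, √5·ε). If 0 < |x − 5| < δ then x > 0 and |√x − √5| < |x − 5|/√5 < ε.

δ = min(5, √5·ε)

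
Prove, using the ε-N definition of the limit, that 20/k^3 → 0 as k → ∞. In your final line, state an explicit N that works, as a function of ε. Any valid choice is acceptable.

N = (20/ε)^{1/3}

Suppose ε > 0. For k ≥ 1, |20/k^3 − 0| = 20/k^3.
20/k^3 < ε ⇔ k^3 > 20/ε ⇔ k > (20/ε)^{1/3}.
Take N = (20/ε)^{1/3}. Then k > N implies 20/k^3 < ε.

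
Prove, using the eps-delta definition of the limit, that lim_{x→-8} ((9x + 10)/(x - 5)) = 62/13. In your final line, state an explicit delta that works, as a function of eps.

delta = min(13/2, (169/110)eps)

Let eps > 0 be given. We want delta > 0 with 0 < |x + 8| < delta ⇒ |(9x + 10)/(x - 5) − (62/13)| < eps.
Combining over a common denominator, (9x + 10)/(x - 5) − (62/13) = [(9x + 10)·(-13) − (-62)·(x - 5)] / [(-13)·(x - 5)] = -55(x + 8) / ((-13)(x - 5)).
So |(9x + 10)/(x - 5) − (62/13)| = 55|x + 8| / (13·|x − 5|).
Restrict delta ≤ 13/2. Then |x + 8| < 13/2 gives |x − 5| = |(x + 8) + (-13)| ≥ 13 − 13/2 = 13/2.
Hence |(9x + 10)/(x - 5) − (62/13)| < 55|x + 8|/(13·(13/2)) = (110/169)|x + 8|, which is < eps once |x + 8| < (169/110)eps.
Take delta = min(13/2, (169/110)eps). Then 0 < |x + 8| < delta forces both bounds, so |(9x + 10)/(x - 5) − (62/13)| < eps.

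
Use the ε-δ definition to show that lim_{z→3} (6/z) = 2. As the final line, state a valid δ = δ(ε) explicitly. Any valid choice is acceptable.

Let ε > 0. We seek δ > 0 such that 0 < |z − 3| < δ implies |6/z − 2| < ε.
|6/z − 2| = 6·|3 − z|/(3·|z|) = 6|z − 3|/(3|z|).
Restrict δ ≤ 3/2. Then |z − 3| < 3/2 gives |z| > 3/2, so 3|z| > 9/2.
Then |6/z − 2| < 6|z − 3|/(9/2), which is < ε when |z − 3| < (3/4)ε.
Take δ = min(3/2, (3/4)ε). Then 0 < |z − 3| < δ gives both |z − 3| < 3/2 and |z − 3| < (3/4)ε, so |6/z − 2| < ε.

δ = min(3/2, (3/4)ε)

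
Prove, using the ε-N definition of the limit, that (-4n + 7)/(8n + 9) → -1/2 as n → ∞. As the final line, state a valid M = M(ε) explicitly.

Let ε > 0 be given. For n ≥ 1, |(-4n + 7)/(8n + 9) + 1/2| = |92|/(8(8n + 9)) = 92/(8(8n + 9)).
Since 8n + 9 ≥ 8n for n ≥ 1, this is ≤ 92/(8·8n) = (23/16)/n.
So |(-4n + 7)/(8n + 9) + 1/2| < ε whenever n > (23/16)/ε.
Take M = (23/16)/ε. If n > M then |(-4n + 7)/(8n + 9) + 1/2| ≤ (23/16)/n < ε.

M = (23/16)/ε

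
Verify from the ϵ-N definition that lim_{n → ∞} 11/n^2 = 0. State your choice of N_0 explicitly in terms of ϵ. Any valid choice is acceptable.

N_0 = (11/ϵ)^{1/2}

Let ϵ > 0. For n ≥ 1, |11/n^2 − 0| = 11/n^2.
11/n^2 < ϵ ⇔ n^2 > 11/ϵ ⇔ n > (11/ϵ)^{1/2}.
Take N_0 = (11/ϵ)^{1/2}. Then n > N_0 implies 11/n^2 < ϵ.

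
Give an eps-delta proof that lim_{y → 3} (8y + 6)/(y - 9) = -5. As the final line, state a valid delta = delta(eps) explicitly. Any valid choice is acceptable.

Suppose eps > 0. We want delta > 0 with 0 < |y − 3| < delta ⇒ |(8y + 6)/(y - 9) + 5| < eps.
Combining over a common denominator, (8y + 6)/(y - 9) + 5 = [(8y + 6)·(-6) − 30·(y - 9)] / [(-6)·(y - 9)] = -78(y − 3) / ((-6)(y - 9)).
So |(8y + 6)/(y - 9) + 5| = 78|y − 3| / (6·|y − 9|).
Restrict delta ≤ 3. Then |y − 3| < 3 gives |y − 9| = |(y − 3) + (-6)| ≥ 6 − 3 = 3.
Hence |(8y + 6)/(y - 9) + 5| < 78|y − 3|/(6·3) = (13/3)|y − 3|, which is < eps once |y − 3| < (3/13)eps.
Take delta = min(3, (3/13)eps). Then 0 < |y − 3| < delta forces both bounds, so |(8y + 6)/(y - 9) + 5| < eps.

delta = min(3, (3/13)eps)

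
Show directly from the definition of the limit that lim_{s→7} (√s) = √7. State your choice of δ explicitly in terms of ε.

Suppose ε > 0. We want δ > 0 such that 0 < |s − 7| < δ implies |√s − √7| < ε.
Multiplying by the conjugate, |√s − √7| = |s − 7|/(√s + √7).
Restrict δ ≤ 7 so that |s − 7| < 7 forces s > 0, and then √s + √7 > √7.
Hence |√s − √7| < |s − 7|/√7, which is < ε once |s − 7| < √7·ε.
Take δ = min(7, √7·ε). If 0 < |s − 7| < δ then s > 0 and |√s − √7| < |s − 7|/√7 < ε.

δ = min(7, √7·ε)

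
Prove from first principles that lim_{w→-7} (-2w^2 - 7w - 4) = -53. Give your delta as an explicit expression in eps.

Fix eps > 0. We want delta > 0 such that 0 < |w + 7| < delta implies |(-2w^2 - 7w - 4) + 53| < eps.
(-2w^2 - 7w - 4) + 53 = -2w^2 - 7w + 49 = (w + 7)(-2w + 7).
So |(-2w^2 - 7w - 4) + 53| = |w + 7|·|-2w + 7|.
Assume first that |w + 7| < 1, so |w| < 8. Then |-2w + 7| ≤ 2·8 + 7 = 23.
Hence |(-2w^2 - 7w - 4) + 53| ≤ 23|w + 7| < eps provided |w + 7| < eps/23.
Take delta = min(1, eps/23). Then 0 < |w + 7| < delta gives both |w + 7| < 1 and |w + 7| < eps/23, so |(-2w^2 - 7w - 4) + 53| < eps.

delta = min(1, eps/23)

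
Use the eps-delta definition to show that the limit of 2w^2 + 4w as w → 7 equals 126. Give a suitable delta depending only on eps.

Fix eps > 0. We want delta > 0 such that 0 < |w − 7| < delta implies |(2w^2 + 4w) − 126| < eps.
(2w^2 + 4w) − 126 = 2w^2 + 4w - 126 = (w − 7)(2w + 18).
So |(2w^2 + 4w) − 126| = |w − 7|·|2w + 18|.
Assume first that |w − 7| < 1, so |w| < 8. Then |2w + 18| ≤ 2·8 + 18 = 34.
Hence |(2w^2 + 4w) − 126| ≤ 34|w − 7| < eps provided |w − 7| < eps/34.
Take delta = min(1, eps/34). Then 0 < |w − 7| < delta gives both |w − 7| < 1 and |w − 7| < eps/34, so |(2w^2 + 4w) − 126| < eps.

delta = min(1, eps/34)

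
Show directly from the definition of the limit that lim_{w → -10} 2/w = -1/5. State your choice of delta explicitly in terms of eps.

Let eps > 0 be given. We seek delta > 0 such that 0 < |w + 10| < delta implies |2/w + 1/5| < eps.
|2/w + 1/5| = 2·|-10 − w|/(10·|w|) = 2|w + 10|/(10|w|).
Require delta ≤ 5 so that |w| > 10 − 5 = 5, hence 10|w| > 50.
Then |2/w + 1/5| < 2|w + 10|/50, which is < eps when |w + 10| < 25eps.
Take delta = min(5, 25eps). Then 0 < |w + 10| < delta gives both |w + 10| < 5 and |w + 10| < 25eps, so |2/w + 1/5| < eps.

delta = min(5, 25eps)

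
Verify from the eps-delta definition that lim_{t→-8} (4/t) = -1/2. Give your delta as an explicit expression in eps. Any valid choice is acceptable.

Let eps > 0. We seek delta > 0 such that 0 < |t + 8| < delta implies |4/t + 1/2| < eps.
|4/t + 1/2| = 4·|-8 − t|/(8·|t|) = 4|t + 8|/(8|t|).
Require delta ≤ 4 so that |t| > 8 − 4 = 4, hence 8|t| > 32.
Then |4/t + 1/2| < 4|t + 8|/32, which is < eps when |t + 8| < 8eps.
Take delta = min(4, 8eps). Then 0 < |t + 8| < delta gives both |t + 8| < 4 and |t + 8| < 8eps, so |4/t + 1/2| < eps.

delta = min(4, 8eps)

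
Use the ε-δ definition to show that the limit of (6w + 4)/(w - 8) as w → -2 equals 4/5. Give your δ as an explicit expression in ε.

δ = min(5, (25/26)ε)

Let ε > 0 be given. We want δ > 0 with 0 < |w + 2| < δ ⇒ |(6w + 4)/(w - 8) − (4/5)| < ε.
Combining over a common denominator, (6w + 4)/(w - 8) − (4/5) = [(6w + 4)·(-10) − (-8)·(w - 8)] / [(-10)·(w - 8)] = -52(w + 2) / ((-10)(w - 8)).
So |(6w + 4)/(w - 8) − (4/5)| = 52|w + 2| / (10·|w − 8|).
Require δ ≤ 5, so |w − 8| ≥ |-10| − |w + 2| > 10 − 5 = 5.
Hence |(6w + 4)/(w - 8) − (4/5)| < 52|w + 2|/(10·5) = (26/25)|w + 2|, which is < ε once |w + 2| < (25/26)ε.
Take δ = min(5, (25/26)ε). Then 0 < |w + 2| < δ forces both bounds, so |(6w + 4)/(w - 8) − (4/5)| < ε.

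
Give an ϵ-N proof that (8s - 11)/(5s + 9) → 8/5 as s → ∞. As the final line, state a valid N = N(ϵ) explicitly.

Let ϵ > 0 be given. We seek N > 0 such that s > N implies |(8s - 11)/(5s + 9) − (8/5)| < ϵ.
(8s - 11)/(5s + 9) − (8/5) = (5(8s - 11) − 8(5s + 9)) / (5(5s + 9)) = -127/(5(5s + 9)).
For s > 0 we have 5s + 9 > 5s, so |(8s - 11)/(5s + 9) − (8/5)| = 127/(5(5s + 9)) < 127/(5·5s) = (127/25)/s.
Thus |(8s - 11)/(5s + 9) − (8/5)| < ϵ whenever s > (127/25)/ϵ.
Take N = (127/25)/ϵ. If s > N then |(8s - 11)/(5s + 9) − (8/5)| < (127/25)/s < ϵ.

N = (127/25)/ϵ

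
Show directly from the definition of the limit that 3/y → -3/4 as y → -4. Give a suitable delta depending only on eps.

delta = min(2, (8/3)eps)

Fix eps > 0. We seek delta > 0 such that 0 < |y + 4| < delta implies |3/y + 3/4| < eps.
|3/y + 3/4| = 3·|-4 − y|/(4·|y|) = 3|y + 4|/(4|y|).
Restrict delta ≤ 2. Then |y + 4| < 2 gives |y| > 2, so 4|y| > 8.
Then |3/y + 3/4| < 3|y + 4|/8, which is < eps when |y + 4| < (8/3)eps.
Take delta = min(2, (8/3)eps). Then 0 < |y + 4| < delta gives both |y + 4| < 2 and |y + 4| < (8/3)eps, so |3/y + 3/4| < eps.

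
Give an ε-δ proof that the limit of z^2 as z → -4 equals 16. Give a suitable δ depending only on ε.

Let ε > 0 be given. We seek δ > 0 with 0 < |z + 4| < δ ⇒ |z^2 − 16| < ε.
Factor: z^2 − 16 = (z + 4)(z - 4), so |z^2 − 16| = |z + 4|·|z - 4|.
Restrict δ ≤ 2. Then |z + 4| < 2 gives |z| < 6, so by the triangle inequality |z - 4| ≤ 6 + 4 = 10.
Hence |z^2 − 16| ≤ 10|z + 4|, which is < ε once |z + 4| < ε/10.
Take δ = min(2, ε/10). If 0 < |z + 4| < δ then both bounds hold and |z^2 − 16| ≤ 10|z + 4| < 10·(ε/10) = ε.

δ = min(2, ε/10)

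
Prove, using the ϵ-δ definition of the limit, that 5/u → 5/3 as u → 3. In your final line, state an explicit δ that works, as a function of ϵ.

Suppose ϵ > 0. We seek δ > 0 such that 0 < |u − 3| < δ implies |5/u − (5/3)| < ϵ.
|5/u − (5/3)| = 5·|3 − u|/(3·|u|) = 5|u − 3|/(3|u|).
Require δ ≤ 3/2 so that |u| > 3 − 3/2 = 3/2, hence 3|u| > 9/2.
Then |5/u − (5/3)| < 5|u − 3|/(9/2), which is < ϵ when |u − 3| < (9/10)ϵ.
Take δ = min(3/2, (9/10)ϵ). Then 0 < |u − 3| < δ gives both |u − 3| < 3/2 and |u − 3| < (9/10)ϵ, so |5/u − (5/3)| < ϵ.

δ = min(3/2, (9/10)ϵ)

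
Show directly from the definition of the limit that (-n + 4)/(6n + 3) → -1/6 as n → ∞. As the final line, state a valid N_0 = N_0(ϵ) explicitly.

N_0 = (3/4)/ϵ

Let ϵ > 0. For n ≥ 1, |(-n + 4)/(6n + 3) + 1/6| = |27|/(6(6n + 3)) = 27/(6(6n + 3)).
Since 6n + 3 ≥ 6n for n ≥ 1, this is ≤ 27/(6·6n) = (3/4)/n.
So |(-n + 4)/(6n + 3) + 1/6| < ϵ whenever n > (3/4)/ϵ.
Take N_0 = (3/4)/ϵ. If n > N_0 then |(-n + 4)/(6n + 3) + 1/6| ≤ (3/4)/n < ϵ.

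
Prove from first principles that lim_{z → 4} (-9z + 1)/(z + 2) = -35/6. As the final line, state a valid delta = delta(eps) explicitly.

delta = min(3, (18/19)eps)

Fix eps > 0. We want delta > 0 with 0 < |z − 4| < delta ⇒ |(-9z + 1)/(z + 2) + 35/6| < eps.
Combining over a common denominator, (-9z + 1)/(z + 2) + 35/6 = [(-9z + 1)·6 − (-35)·(z + 2)] / [6·(z + 2)] = -19(z − 4) / (6(z + 2)).
So |(-9z + 1)/(z + 2) + 35/6| = 19|z − 4| / (6·|z + 2|).
Require delta ≤ 3, so |z + 2| ≥ |6| − |z − 4| > 6 − 3 = 3.
Hence |(-9z + 1)/(z + 2) + 35/6| < 19|z − 4|/(6·3) = (19/18)|z − 4|, which is < eps once |z − 4| < (18/19)eps.
Take delta = min(3, (18/19)eps). Then 0 < |z − 4| < delta forces both bounds, so |(-9z + 1)/(z + 2) + 35/6| < eps.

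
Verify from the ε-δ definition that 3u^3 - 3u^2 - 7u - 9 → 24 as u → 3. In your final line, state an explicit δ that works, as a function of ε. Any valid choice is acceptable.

Fix ε > 0. We want δ > 0 such that 0 < |u − 3| < δ implies |(3u^3 - 3u^2 - 7u - 9) − 24| < ε.
(3u^3 - 3u^2 - 7u - 9) − 24 = 3u^3 - 3u^2 - 7u - 33 = (u − 3)(3u^2 + 6u + 11).
So |(3u^3 - 3u^2 - 7u - 9) − 24| = |u − 3|·|3u^2 + 6u + 11|.
Require δ ≤ 1. Then |u − 3| < 1 gives |u| < 4, and by the triangle inequality |3u^2 + 6u + 11| ≤ 3·4^2 + 6·4 + 11 = 83.
Hence |(3u^3 - 3u^2 - 7u - 9) − 24| ≤ 83|u − 3| < ε provided |u − 3| < ε/83.
Choosing δ = min(1, ε/83) ensures both conditions, hence |(3u^3 - 3u^2 - 7u - 9) − 24| < ε.

δ = min(1, ε/83)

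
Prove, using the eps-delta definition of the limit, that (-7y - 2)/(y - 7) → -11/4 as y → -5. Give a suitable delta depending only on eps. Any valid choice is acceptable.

Let eps > 0. We want delta > 0 with 0 < |y + 5| < delta ⇒ |(-7y - 2)/(y - 7) + 11/4| < eps.
Combining over a common denominator, (-7y - 2)/(y - 7) + 11/4 = [(-7y - 2)·(-12) − 33·(y - 7)] / [(-12)·(y - 7)] = 51(y + 5) / ((-12)(y - 7)).
So |(-7y - 2)/(y - 7) + 11/4| = 51|y + 5| / (12·|y − 7|).
Require delta ≤ 6, so |y − 7| ≥ |-12| − |y + 5| > 12 − 6 = 6.
Hence |(-7y - 2)/(y - 7) + 11/4| < 51|y + 5|/(12·6) = (17/24)|y + 5|, which is < eps once |y + 5| < (24/17)eps.
Take delta = min(6, (24/17)eps). Then 0 < |y + 5| < delta forces both bounds, so |(-7y - 2)/(y - 7) + 11/4| < eps.

delta = min(6, (24/17)eps)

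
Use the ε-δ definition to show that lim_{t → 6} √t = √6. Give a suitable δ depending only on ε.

δ = min(6, √6·ε)

Suppose ε > 0. We want δ > 0 such that 0 < |t − 6| < δ implies |√t − √6| < ε.
Rationalise: √t − √6 = (t − 6)/(√t + √6), so |√t − √6| = |t − 6|/(√t + √6).
Restrict δ ≤ 6 so that |t − 6| < 6 forces t > 0, and then √t + √6 > √6.
Hence |√t − √6| < |t − 6|/√6, which is < ε once |t − 6| < √6·ε.
Take δ = min(6, √6·ε). If 0 < |t − 6| < δ then t > 0 and |√t − √6| < |t − 6|/√6 < ε.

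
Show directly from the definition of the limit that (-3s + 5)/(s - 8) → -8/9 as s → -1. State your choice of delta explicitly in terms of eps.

Let eps > 0 be given. We want delta > 0 with 0 < |s + 1| < delta ⇒ |(-3s + 5)/(s - 8) + 8/9| < eps.
Combining over a common denominator, (-3s + 5)/(s - 8) + 8/9 = [(-3s + 5)·(-9) − 8·(s - 8)] / [(-9)·(s - 8)] = 19(s + 1) / ((-9)(s - 8)).
So |(-3s + 5)/(s - 8) + 8/9| = 19|s + 1| / (9·|s − 8|).
Restrict delta ≤ 9/2. Then |s + 1| < 9/2 gives |s − 8| = |(s + 1) + (-9)| ≥ 9 − 9/2 = 9/2.
Hence |(-3s + 5)/(s - 8) + 8/9| < 19|s + 1|/(9·(9/2)) = (38/81)|s + 1|, which is < eps once |s + 1| < (81/38)eps.
Take delta = min(9/2, (81/38)eps). Then 0 < |s + 1| < delta forces both bounds, so |(-3s + 5)/(s - 8) + 8/9| < eps.

delta = min(9/2, (81/38)eps)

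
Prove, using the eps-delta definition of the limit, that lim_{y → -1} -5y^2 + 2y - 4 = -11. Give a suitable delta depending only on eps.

Let eps > 0. We want delta > 0 such that 0 < |y + 1| < delta implies |(-5y^2 + 2y - 4) + 11| < eps.
(-5y^2 + 2y - 4) + 11 = -5y^2 + 2y + 7 = (y + 1)(-5y + 7).
So |(-5y^2 + 2y - 4) + 11| = |y + 1|·|-5y + 7|.
Require delta ≤ 1. Then |y + 1| < 1 gives |y| < 2, and by the triangle inequality |-5y + 7| ≤ 5·2 + 7 = 17.
Hence |(-5y^2 + 2y - 4) + 11| ≤ 17|y + 1| < eps provided |y + 1| < eps/17.
Choosing delta = min(1, eps/17) ensures both conditions, hence |(-5y^2 + 2y - 4) + 11| < eps.

delta = min(1, eps/17)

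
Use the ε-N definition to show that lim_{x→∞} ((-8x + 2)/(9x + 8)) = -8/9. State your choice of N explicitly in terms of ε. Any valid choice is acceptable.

Let ε > 0. We seek N > 0 such that x > N implies |(-8x + 2)/(9x + 8) + 8/9| < ε.
(-8x + 2)/(9x + 8) + 8/9 = (9(-8x + 2) − (-8)(9x + 8)) / (9(9x + 8)) = 82/(9(9x + 8)).
For x > 0 we have 9x + 8 > 9x, so |(-8x + 2)/(9x + 8) + 8/9| = 82/(9(9x + 8)) < 82/(9·9x) = (82/81)/x.
Thus |(-8x + 2)/(9x + 8) + 8/9| < ε whenever x > (82/81)/ε.
Take N = (82/81)/ε. If x > N then |(-8x + 2)/(9x + 8) + 8/9| < (82/81)/x < ε.

N = (82/81)/ε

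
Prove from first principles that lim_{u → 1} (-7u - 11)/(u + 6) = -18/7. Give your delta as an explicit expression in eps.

delta = min(7/2, (49/62)eps)

Let eps > 0. We want delta > 0 with 0 < |u − 1| < delta ⇒ |(-7u - 11)/(u + 6) + 18/7| < eps.
Combining over a common denominator, (-7u - 11)/(u + 6) + 18/7 = [(-7u - 11)·7 − (-18)·(u + 6)] / [7·(u + 6)] = -31(u − 1) / (7(u + 6)).
So |(-7u - 11)/(u + 6) + 18/7| = 31|u − 1| / (7·|u + 6|).
Require delta ≤ 7/2, so |u + 6| ≥ |7| − |u − 1| > 7 − 7/2 = 7/2.
Hence |(-7u - 11)/(u + 6) + 18/7| < 31|u − 1|/(7·(7/2)) = (62/49)|u − 1|, which is < eps once |u − 1| < (49/62)eps.
Take delta = min(7/2, (49/62)eps). Then 0 < |u − 1| < delta forces both bounds, so |(-7u - 11)/(u + 6) + 18/7| < eps.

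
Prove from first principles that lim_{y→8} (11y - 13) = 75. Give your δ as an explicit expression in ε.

δ = ε/11

Fix ε > 0. We need δ > 0 so that 0 < |y − 8| < δ implies |(11y - 13) − 75| < ε.
|(11y - 13) − 75| = |11y - 88| = 11|y − 8|.
Thus it suffices that |y − 8| < ε/11.
Choosing δ = ε/11 gives |(11y - 13) − 75| = 11|y − 8| < ε whenever |y − 8| < δ.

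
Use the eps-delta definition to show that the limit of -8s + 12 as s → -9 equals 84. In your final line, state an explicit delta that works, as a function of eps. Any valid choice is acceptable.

Suppose eps > 0. We need delta > 0 so that 0 < |s + 9| < delta implies |(-8s + 12) − 84| < eps.
|(-8s + 12) − 84| = |-8s - 72| = 8|s + 9|.
Thus it suffices that |s + 9| < eps/8.
Choosing delta = eps/8 gives |(-8s + 12) − 84| = 8|s + 9| < eps whenever |s + 9| < delta.

delta = eps/8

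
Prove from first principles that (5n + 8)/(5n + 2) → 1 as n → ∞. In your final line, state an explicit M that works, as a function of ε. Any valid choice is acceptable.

M = (6/5)/ε

Suppose ε > 0. For n ≥ 1, |(5n + 8)/(5n + 2) − 1| = |30|/(5(5n + 2)) = 30/(5(5n + 2)).
Since 5n + 2 ≥ 5n for n ≥ 1, this is ≤ 30/(5·5n) = (6/5)/n.
So |(5n + 8)/(5n + 2) − 1| < ε whenever n > (6/5)/ε.
Take M = (6/5)/ε. If n > M then |(5n + 8)/(5n + 2) − 1| ≤ (6/5)/n < ε.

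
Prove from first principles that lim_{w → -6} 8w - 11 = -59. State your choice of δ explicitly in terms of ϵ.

δ = ϵ/8

Let ϵ > 0 be given. We need δ > 0 so that 0 < |w + 6| < δ implies |(8w - 11) + 59| < ϵ.
|(8w - 11) + 59| = |8w + 48| = 8|w + 6|.
So 8|w + 6| < ϵ exactly when |w + 6| < ϵ/8.
Choosing δ = ϵ/8 gives |(8w - 11) + 59| = 8|w + 6| < ϵ whenever |w + 6| < δ.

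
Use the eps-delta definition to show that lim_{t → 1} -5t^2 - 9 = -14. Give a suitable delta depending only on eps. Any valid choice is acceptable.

delta = min(2, eps/20)

Let eps > 0 be given. We want delta > 0 such that 0 < |t − 1| < delta implies |(-5t^2 - 9) + 14| < eps.
(-5t^2 - 9) + 14 = -5t^2 + 5 = (t − 1)(-5t - 5).
So |(-5t^2 - 9) + 14| = |t − 1|·|-5t - 5|.
Assume first that |t − 1| < 2, so |t| < 3. Then |-5t - 5| ≤ 5·3 + 5 = 20.
Hence |(-5t^2 - 9) + 14| ≤ 20|t − 1| < eps provided |t − 1| < eps/20.
Take delta = min(2, eps/20). Then 0 < |t − 1| < delta gives both |t − 1| < 2 and |t − 1| < eps/20, so |(-5t^2 - 9) + 14| < eps.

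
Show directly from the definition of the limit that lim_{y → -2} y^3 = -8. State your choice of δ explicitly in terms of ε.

Let ε > 0 be given. We seek δ > 0 with 0 < |y + 2| < δ ⇒ |y^3 + 8| < ε.
Factor: y^3 + 8 = (y + 2)(y^2 - 2y + 4), so |y^3 + 8| = |y + 2|·|y^2 - 2y + 4|.
Impose δ ≤ 1 so that |y| < 3; then |y^2 - 2y + 4| ≤ 19.
Hence |y^3 + 8| ≤ 19|y + 2|, which is < ε once |y + 2| < ε/19.
Take δ = min(1, ε/19). If 0 < |y + 2| < δ then both bounds hold and |y^3 + 8| ≤ 19|y + 2| < 19·(ε/19) = ε.

δ = min(1, ε/19)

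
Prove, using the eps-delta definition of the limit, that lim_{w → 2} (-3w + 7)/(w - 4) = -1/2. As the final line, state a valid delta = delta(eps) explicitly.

Fix eps > 0. We want delta > 0 with 0 < |w − 2| < delta ⇒ |(-3w + 7)/(w - 4) + 1/2| < eps.
Combining over a common denominator, (-3w + 7)/(w - 4) + 1/2 = [(-3w + 7)·(-2) − 1·(w - 4)] / [(-2)·(w - 4)] = 5(w − 2) / ((-2)(w - 4)).
So |(-3w + 7)/(w - 4) + 1/2| = 5|w − 2| / (2·|w − 4|).
Restrict delta ≤ 1. Then |w − 2| < 1 gives |w − 4| = |(w − 2) + (-2)| ≥ 2 − 1 = 1.
Hence |(-3w + 7)/(w - 4) + 1/2| < 5|w − 2|/(2·1) = (5/2)|w − 2|, which is < eps once |w − 2| < (2/5)eps.
Take delta = min(1, (2/5)eps). Then 0 < |w − 2| < delta forces both bounds, so |(-3w + 7)/(w - 4) + 1/2| < eps.

delta = min(1, (2/5)eps)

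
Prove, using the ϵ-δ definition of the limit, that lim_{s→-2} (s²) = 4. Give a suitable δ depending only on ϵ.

Suppose ϵ > 0. We seek δ > 0 with 0 < |s + 2| < δ ⇒ |s² − 4| < ϵ.
Factor: s² − 4 = (s + 2)(s - 2), so |s² − 4| = |s + 2|·|s - 2|.
Restrict δ ≤ 1. Then |s + 2| < 1 gives |s| < 3, so by the triangle inequality |s - 2| ≤ 3 + 2 = 5.
Hence |s² − 4| ≤ 5|s + 2|, which is < ϵ once |s + 2| < ϵ/5.
Take δ = min(1, ϵ/5). If 0 < |s + 2| < δ then both bounds hold and |s² − 4| ≤ 5|s + 2| < 5·(ϵ/5) = ϵ.

δ = min(1, ϵ/5)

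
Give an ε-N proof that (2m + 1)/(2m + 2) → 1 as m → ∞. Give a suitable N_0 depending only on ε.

Suppose ε > 0. For m ≥ 1, |(2m + 1)/(2m + 2) − 1| = |-2|/(2(2m + 2)) = 2/(2(2m + 2)).
Since 2m + 2 ≥ 2m for m ≥ 1, this is ≤ 2/(2·2m) = (1/2)/m.
So |(2m + 1)/(2m + 2) − 1| < ε whenever m > (1/2)/ε.
Take N_0 = (1/2)/ε. If m > N_0 then |(2m + 1)/(2m + 2) − 1| ≤ (1/2)/m < ε.

N_0 = (1/2)/ε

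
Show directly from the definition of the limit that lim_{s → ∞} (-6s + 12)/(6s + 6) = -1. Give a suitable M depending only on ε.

Fix ε > 0. We seek M > 0 such that s > M implies |(-6s + 12)/(6s + 6) + 1| < ε.
(-6s + 12)/(6s + 6) + 1 = (6(-6s + 12) − (-6)(6s + 6)) / (6(6s + 6)) = 108/(6(6s + 6)).
For s > 0 we have 6s + 6 > 6s, so |(-6s + 12)/(6s + 6) + 1| = 108/(6(6s + 6)) < 108/(6·6s) = 3/s.
Thus |(-6s + 12)/(6s + 6) + 1| < ε whenever s > 3/ε.
Take M = 3/ε. If s > M then |(-6s + 12)/(6s + 6) + 1| < 3/s < ε.

M = 3/ε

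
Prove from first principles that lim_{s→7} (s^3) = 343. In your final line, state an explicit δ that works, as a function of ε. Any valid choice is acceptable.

δ = min(2, ε/193)

Suppose ε > 0. We seek δ > 0 with 0 < |s − 7| < δ ⇒ |s^3 − 343| < ε.
Factor: s^3 − 343 = (s − 7)(s^2 + 7s + 49), so |s^3 − 343| = |s − 7|·|s^2 + 7s + 49|.
Restrict δ ≤ 2. Then |s − 7| < 2 gives |s| < 9, so by the triangle inequality |s^2 + 7s + 49| ≤ 9^2 + 7·9 + 49 = 193.
Hence |s^3 − 343| ≤ 193|s − 7|, which is < ε once |s − 7| < ε/193.
Take δ = min(2, ε/193). If 0 < |s − 7| < δ then both bounds hold and |s^3 − 343| ≤ 193|s − 7| < 193·(ε/193) = ε.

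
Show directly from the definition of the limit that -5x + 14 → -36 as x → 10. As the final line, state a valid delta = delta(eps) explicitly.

Let eps > 0. We need delta > 0 so that 0 < |x − 10| < delta implies |(-5x + 14) + 36| < eps.
|(-5x + 14) + 36| = |-5x + 50| = 5|x − 10|.
Thus it suffices that |x − 10| < eps/5.
Take delta = eps/5. If 0 < |x − 10| < delta then |(-5x + 14) + 36| = 5|x − 10| < 5·(eps/5) = eps.

delta = eps/5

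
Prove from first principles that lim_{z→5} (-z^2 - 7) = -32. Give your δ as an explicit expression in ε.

δ = min(1, ε/11)

Suppose ε > 0. We want δ > 0 such that 0 < |z − 5| < δ implies |(-z^2 - 7) + 32| < ε.
(-z^2 - 7) + 32 = -z^2 + 25 = (z − 5)(-z - 5).
So |(-z^2 - 7) + 32| = |z − 5|·|-z - 5|.
Assume first that |z − 5| < 1, so |z| < 6. Then |-z - 5| ≤ 6 + 5 = 11.
Hence |(-z^2 - 7) + 32| ≤ 11|z − 5| < ε provided |z − 5| < ε/11.
Choosing δ = min(1, ε/11) ensures both conditions, hence |(-z^2 - 7) + 32| < ε.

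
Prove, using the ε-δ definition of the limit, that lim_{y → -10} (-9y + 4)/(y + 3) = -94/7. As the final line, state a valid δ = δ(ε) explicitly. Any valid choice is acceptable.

δ = min(7/2, (49/62)ε)

Let ε > 0 be given. We want δ > 0 with 0 < |y + 10| < δ ⇒ |(-9y + 4)/(y + 3) + 94/7| < ε.
Combining over a common denominator, (-9y + 4)/(y + 3) + 94/7 = [(-9y + 4)·(-7) − 94·(y + 3)] / [(-7)·(y + 3)] = -31(y + 10) / ((-7)(y + 3)).
So |(-9y + 4)/(y + 3) + 94/7| = 31|y + 10| / (7·|y + 3|).
Restrict δ ≤ 7/2. Then |y + 10| < 7/2 gives |y + 3| = |(y + 10) + (-7)| ≥ 7 − 7/2 = 7/2.
Hence |(-9y + 4)/(y + 3) + 94/7| < 31|y + 10|/(7·(7/2)) = (62/49)|y + 10|, which is < ε once |y + 10| < (49/62)ε.
Take δ = min(7/2, (49/62)ε). Then 0 < |y + 10| < δ forces both bounds, so |(-9y + 4)/(y + 3) + 94/7| < ε.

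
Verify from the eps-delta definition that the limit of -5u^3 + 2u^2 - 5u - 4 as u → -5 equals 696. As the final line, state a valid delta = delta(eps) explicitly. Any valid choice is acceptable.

delta = min(1, eps/482)

Let eps > 0. We want delta > 0 such that 0 < |u + 5| < delta implies |(-5u^3 + 2u^2 - 5u - 4) − 696| < eps.
(-5u^3 + 2u^2 - 5u - 4) − 696 = -5u^3 + 2u^2 - 5u - 700 = (u + 5)(-5u^2 + 27u - 140).
So |(-5u^3 + 2u^2 - 5u - 4) − 696| = |u + 5|·|-5u^2 + 27u - 140|.
Require delta ≤ 1. Then |u + 5| < 1 gives |u| < 6, and by the triangle inequality |-5u^2 + 27u - 140| ≤ 5·6^2 + 27·6 + 140 = 482.
Hence |(-5u^3 + 2u^2 - 5u - 4) − 696| ≤ 482|u + 5| < eps provided |u + 5| < eps/482.
Choosing delta = min(1, eps/482) ensures both conditions, hence |(-5u^3 + 2u^2 - 5u - 4) − 696| < eps.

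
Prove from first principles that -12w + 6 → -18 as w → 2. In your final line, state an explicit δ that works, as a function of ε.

δ = ε/12

Suppose ε > 0. We need δ > 0 so that 0 < |w − 2| < δ implies |(-12w + 6) + 18| < ε.
Since (-12w + 6) + 18 = -12(w − 2), we have |(-12w + 6) + 18| = 12|w − 2|.
So 12|w − 2| < ε exactly when |w − 2| < ε/12.
Take δ = ε/12. If 0 < |w − 2| < δ then |(-12w + 6) + 18| = 12|w − 2| < 12·(ε/12) = ε.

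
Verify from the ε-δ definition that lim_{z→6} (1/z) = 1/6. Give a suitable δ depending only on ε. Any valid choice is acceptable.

δ = min(3, 18ε)

Let ε > 0 be given. We seek δ > 0 such that 0 < |z − 6| < δ implies |1/z − (1/6)| < ε.
|1/z − (1/6)| = |6 − z|/(6·|z|) = |z − 6|/(6|z|).
Require δ ≤ 3 so that |z| > 6 − 3 = 3, hence 6|z| > 18.
Then |1/z − (1/6)| < |z − 6|/18, which is < ε when |z − 6| < 18ε.
Take δ = min(3, 18ε). Then 0 < |z − 6| < δ gives both |z − 6| < 3 and |z − 6| < 18ε, so |1/z − (1/6)| < ε.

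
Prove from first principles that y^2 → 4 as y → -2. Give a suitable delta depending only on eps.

delta = min(1, eps/5)

Let eps > 0 be given. We seek delta > 0 with 0 < |y + 2| < delta ⇒ |y^2 − 4| < eps.
Factor: y^2 − 4 = (y + 2)(y - 2), so |y^2 − 4| = |y + 2|·|y - 2|.
Restrict delta ≤ 1. Then |y + 2| < 1 gives |y| < 3, so by the triangle inequality |y - 2| ≤ 3 + 2 = 5.
Hence |y^2 − 4| ≤ 5|y + 2|, which is < eps once |y + 2| < eps/5.
Take delta = min(1, eps/5). If 0 < |y + 2| < delta then both bounds hold and |y^2 − 4| ≤ 5|y + 2| < 5·(eps/5) = eps.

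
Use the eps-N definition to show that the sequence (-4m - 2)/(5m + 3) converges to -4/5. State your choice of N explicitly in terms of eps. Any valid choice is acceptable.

N = (2/25)/eps

Suppose eps > 0. For m ≥ 1, |(-4m - 2)/(5m + 3) + 4/5| = |2|/(5(5m + 3)) = 2/(5(5m + 3)).
Since 5m + 3 ≥ 5m for m ≥ 1, this is ≤ 2/(5·5m) = (2/25)/m.
So |(-4m - 2)/(5m + 3) + 4/5| < eps whenever m > (2/25)/eps.
Take N = (2/25)/eps. If m > N then |(-4m - 2)/(5m + 3) + 4/5| ≤ (2/25)/m < eps.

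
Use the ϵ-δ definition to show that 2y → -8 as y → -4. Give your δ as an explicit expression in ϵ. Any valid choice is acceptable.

Fix ϵ > 0. We need δ > 0 so that 0 < |y + 4| < δ implies |(2y) + 8| < ϵ.
Since (2y) + 8 = 2(y + 4), we have |(2y) + 8| = 2|y + 4|.
So 2|y + 4| < ϵ exactly when |y + 4| < ϵ/2.
Choosing δ = ϵ/2 gives |(2y) + 8| = 2|y + 4| < ϵ whenever |y + 4| < δ.

δ = ϵ/2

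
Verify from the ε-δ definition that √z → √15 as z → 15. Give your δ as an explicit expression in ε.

Suppose ε > 0. We want δ > 0 such that 0 < |z − 15| < δ implies |√z − √15| < ε.
Multiplying by the conjugate, |√z − √15| = |z − 15|/(√z + √15).
Restrict δ ≤ 15 so that |z − 15| < 15 forces z > 0, and then √z + √15 > √15.
Hence |√z − √15| < |z − 15|/√15, which is < ε once |z − 15| < √15·ε.
Take δ = min(15, √15·ε). If 0 < |z − 15| < δ then z > 0 and |√z − √15| < |z − 15|/√15 < ε.

δ = min(15, √15·ε)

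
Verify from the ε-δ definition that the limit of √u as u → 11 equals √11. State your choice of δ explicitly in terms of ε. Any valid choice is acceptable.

δ = min(11, √11·ε)

Suppose ε > 0. We want δ > 0 such that 0 < |u − 11| < δ implies |√u − √11| < ε.
Rationalise: √u − √11 = (u − 11)/(√u + √11), so |√u − √11| = |u − 11|/(√u + √11).
Restrict δ ≤ 11 so that |u − 11| < 11 forces u > 0, and then √u + √11 > √11.
Hence |√u − √11| < |u − 11|/√11, which is < ε once |u − 11| < √11·ε.
Take δ = min(11, √11·ε). If 0 < |u − 11| < δ then u > 0 and |√u − √11| < |u − 11|/√11 < ε.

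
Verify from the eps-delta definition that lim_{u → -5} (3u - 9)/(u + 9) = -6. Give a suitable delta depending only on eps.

delta = min(2, (2/9)eps)

Suppose eps > 0. We want delta > 0 with 0 < |u + 5| < delta ⇒ |(3u - 9)/(u + 9) + 6| < eps.
Combining over a common denominator, (3u - 9)/(u + 9) + 6 = [(3u - 9)·4 − (-24)·(u + 9)] / [4·(u + 9)] = 36(u + 5) / (4(u + 9)).
So |(3u - 9)/(u + 9) + 6| = 36|u + 5| / (4·|u + 9|).
Require delta ≤ 2, so |u + 9| ≥ |4| − |u + 5| > 4 − 2 = 2.
Hence |(3u - 9)/(u + 9) + 6| < 36|u + 5|/(4·2) = (9/2)|u + 5|, which is < eps once |u + 5| < (2/9)eps.
Take delta = min(2, (2/9)eps). Then 0 < |u + 5| < delta forces both bounds, so |(3u - 9)/(u + 9) + 6| < eps.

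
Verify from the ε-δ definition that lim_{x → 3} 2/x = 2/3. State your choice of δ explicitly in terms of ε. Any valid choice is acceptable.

Let ε > 0. We seek δ > 0 such that 0 < |x − 3| < δ implies |2/x − (2/3)| < ε.
|2/x − (2/3)| = 2·|3 − x|/(3·|x|) = 2|x − 3|/(3|x|).
Restrict δ ≤ 3/2. Then |x − 3| < 3/2 gives |x| > 3/2, so 3|x| > 9/2.
Then |2/x − (2/3)| < 2|x − 3|/(9/2), which is < ε when |x − 3| < (9/4)ε.
Take δ = min(3/2, (9/4)ε). Then 0 < |x − 3| < δ gives both |x − 3| < 3/2 and |x − 3| < (9/4)ε, so |2/x − (2/3)| < ε.

δ = min(3/2, (9/4)ε)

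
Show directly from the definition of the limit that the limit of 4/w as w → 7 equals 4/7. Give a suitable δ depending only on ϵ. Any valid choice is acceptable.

Fix ϵ > 0. We seek δ > 0 such that 0 < |w − 7| < δ implies |4/w − (4/7)| < ϵ.
|4/w − (4/7)| = 4·|7 − w|/(7·|w|) = 4|w − 7|/(7|w|).
Require δ ≤ 7/2 so that |w| > 7 − 7/2 = 7/2, hence 7|w| > 49/2.
Then |4/w − (4/7)| < 4|w − 7|/(49/2), which is < ϵ when |w − 7| < (49/8)ϵ.
Take δ = min(7/2, (49/8)ϵ). Then 0 < |w − 7| < δ gives both |w − 7| < 7/2 and |w − 7| < (49/8)ϵ, so |4/w − (4/7)| < ϵ.

δ = min(7/2, (49/8)ϵ)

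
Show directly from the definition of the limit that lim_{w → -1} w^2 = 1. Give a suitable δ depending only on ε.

δ = min(1, ε/3)

Let ε > 0. We seek δ > 0 with 0 < |w + 1| < δ ⇒ |w^2 − 1| < ε.
Factor: w^2 − 1 = (w + 1)(w - 1), so |w^2 − 1| = |w + 1|·|w - 1|.
Impose δ ≤ 1 so that |w| < 2; then |w - 1| ≤ 3.
Hence |w^2 − 1| ≤ 3|w + 1|, which is < ε once |w + 1| < ε/3.
Take δ = min(1, ε/3). If 0 < |w + 1| < δ then both bounds hold and |w^2 − 1| ≤ 3|w + 1| < 3·(ε/3) = ε.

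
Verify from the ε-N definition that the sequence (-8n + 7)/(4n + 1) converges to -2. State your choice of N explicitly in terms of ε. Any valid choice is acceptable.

N = (9/4)/ε

Let ε > 0. For n ≥ 1, |(-8n + 7)/(4n + 1) + 2| = |36|/(4(4n + 1)) = 36/(4(4n + 1)).
Since 4n + 1 ≥ 4n for n ≥ 1, this is ≤ 36/(4·4n) = (9/4)/n.
So |(-8n + 7)/(4n + 1) + 2| < ε whenever n > (9/4)/ε.
Take N = (9/4)/ε. If n > N then |(-8n + 7)/(4n + 1) + 2| ≤ (9/4)/n < ε.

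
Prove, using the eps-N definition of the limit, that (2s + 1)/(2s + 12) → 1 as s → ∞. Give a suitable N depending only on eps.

Fix eps > 0. We seek N > 0 such that s > N implies |(2s + 1)/(2s + 12) − 1| < eps.
(2s + 1)/(2s + 12) − 1 = (2(2s + 1) − 2(2s + 12)) / (2(2s + 12)) = -22/(2(2s + 12)).
For s > 0 we have 2s + 12 > 2s, so |(2s + 1)/(2s + 12) − 1| = 22/(2(2s + 12)) < 22/(2·2s) = (11/2)/s.
Thus |(2s + 1)/(2s + 12) − 1| < eps whenever s > (11/2)/eps.
Take N = (11/2)/eps. If s > N then |(2s + 1)/(2s + 12) − 1| < (11/2)/s < eps.

N = (11/2)/eps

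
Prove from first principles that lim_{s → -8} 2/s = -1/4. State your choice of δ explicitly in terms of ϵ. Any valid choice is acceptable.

Suppose ϵ > 0. We seek δ > 0 such that 0 < |s + 8| < δ implies |2/s + 1/4| < ϵ.
|2/s + 1/4| = 2·|-8 − s|/(8·|s|) = 2|s + 8|/(8|s|).
Require δ ≤ 4 so that |s| > 8 − 4 = 4, hence 8|s| > 32.
Then |2/s + 1/4| < 2|s + 8|/32, which is < ϵ when |s + 8| < 16ϵ.
Take δ = min(4, 16ϵ). Then 0 < |s + 8| < δ gives both |s + 8| < 4 and |s + 8| < 16ϵ, so |2/s + 1/4| < ϵ.

δ = min(4, 16ϵ)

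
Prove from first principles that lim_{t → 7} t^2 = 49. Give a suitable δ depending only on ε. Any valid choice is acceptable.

δ = min(1, ε/15)

Suppose ε > 0. We seek δ > 0 with 0 < |t − 7| < δ ⇒ |t^2 − 49| < ε.
Factor: t^2 − 49 = (t − 7)(t + 7), so |t^2 − 49| = |t − 7|·|t + 7|.
Restrict δ ≤ 1. Then |t − 7| < 1 gives |t| < 8, so by the triangle inequality |t + 7| ≤ 8 + 7 = 15.
Hence |t^2 − 49| ≤ 15|t − 7|, which is < ε once |t − 7| < ε/15.
Take δ = min(1, ε/15). If 0 < |t − 7| < δ then both bounds hold and |t^2 − 49| ≤ 15|t − 7| < 15·(ε/15) = ε.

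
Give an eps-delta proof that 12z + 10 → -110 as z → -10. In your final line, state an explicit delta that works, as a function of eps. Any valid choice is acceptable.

delta = eps/12

Let eps > 0 be given. We need delta > 0 so that 0 < |z + 10| < delta implies |(12z + 10) + 110| < eps.
|(12z + 10) + 110| = |12z + 120| = 12|z + 10|.
So 12|z + 10| < eps exactly when |z + 10| < eps/12.
Take delta = eps/12. If 0 < |z + 10| < delta then |(12z + 10) + 110| = 12|z + 10| < 12·(eps/12) = eps.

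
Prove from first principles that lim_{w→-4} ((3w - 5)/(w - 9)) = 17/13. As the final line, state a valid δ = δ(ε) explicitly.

Fix ε > 0. We want δ > 0 with 0 < |w + 4| < δ ⇒ |(3w - 5)/(w - 9) − (17/13)| < ε.
Combining over a common denominator, (3w - 5)/(w - 9) − (17/13) = [(3w - 5)·(-13) − (-17)·(w - 9)] / [(-13)·(w - 9)] = -22(w + 4) / ((-13)(w - 9)).
So |(3w - 5)/(w - 9) − (17/13)| = 22|w + 4| / (13·|w − 9|).
Restrict δ ≤ 13/2. Then |w + 4| < 13/2 gives |w − 9| = |(w + 4) + (-13)| ≥ 13 − 13/2 = 13/2.
Hence |(3w - 5)/(w - 9) − (17/13)| < 22|w + 4|/(13·(13/2)) = (44/169)|w + 4|, which is < ε once |w + 4| < (169/44)ε.
Take δ = min(13/2, (169/44)ε). Then 0 < |w + 4| < δ forces both bounds, so |(3w - 5)/(w - 9) − (17/13)| < ε.

δ = min(13/2, (169/44)ε)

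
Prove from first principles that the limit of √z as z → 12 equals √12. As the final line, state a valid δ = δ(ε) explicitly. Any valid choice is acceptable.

Suppose ε > 0. We want δ > 0 such that 0 < |z − 12| < δ implies |√z − √12| < ε.
Multiplying by the conjugate, |√z − √12| = |z − 12|/(√z + √12).
Restrict δ ≤ 12 so that |z − 12| < 12 forces z > 0, and then √z + √12 > √12.
Hence |√z − √12| < |z − 12|/√12, which is < ε once |z − 12| < √12·ε.
Take δ = min(12, √12·ε). If 0 < |z − 12| < δ then z > 0 and |√z − √12| < |z − 12|/√12 < ε.

δ = min(12, √12·ε)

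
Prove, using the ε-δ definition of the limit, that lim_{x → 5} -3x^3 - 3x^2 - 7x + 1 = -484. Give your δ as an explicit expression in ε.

Suppose ε > 0. We want δ > 0 such that 0 < |x − 5| < δ implies |(-3x^3 - 3x^2 - 7x + 1) + 484| < ε.
(-3x^3 - 3x^2 - 7x + 1) + 484 = -3x^3 - 3x^2 - 7x + 485 = (x − 5)(-3x^2 - 18x - 97).
So |(-3x^3 - 3x^2 - 7x + 1) + 484| = |x − 5|·|-3x^2 - 18x - 97|.
Require δ ≤ 1. Then |x − 5| < 1 gives |x| < 6, and by the triangle inequality |-3x^2 - 18x - 97| ≤ 3·6^2 + 18·6 + 97 = 313.
Hence |(-3x^3 - 3x^2 - 7x + 1) + 484| ≤ 313|x − 5| < ε provided |x − 5| < ε/313.
Take δ = min(1, ε/313). Then 0 < |x − 5| < δ gives both |x − 5| < 1 and |x − 5| < ε/313, so |(-3x^3 - 3x^2 - 7x + 1) + 484| < ε.

δ = min(1, ε/313)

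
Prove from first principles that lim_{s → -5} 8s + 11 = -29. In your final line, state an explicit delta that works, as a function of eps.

delta = eps/8

Fix eps > 0. We need delta > 0 so that 0 < |s + 5| < delta implies |(8s + 11) + 29| < eps.
Since (8s + 11) + 29 = 8(s + 5), we have |(8s + 11) + 29| = 8|s + 5|.
So 8|s + 5| < eps exactly when |s + 5| < eps/8.
Choosing delta = eps/8 gives |(8s + 11) + 29| = 8|s + 5| < eps whenever |s + 5| < delta.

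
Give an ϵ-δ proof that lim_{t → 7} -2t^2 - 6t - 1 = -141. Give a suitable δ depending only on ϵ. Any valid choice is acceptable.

Fix ϵ > 0. We want δ > 0 such that 0 < |t − 7| < δ implies |(-2t^2 - 6t - 1) + 141| < ϵ.
(-2t^2 - 6t - 1) + 141 = -2t^2 - 6t + 140 = (t − 7)(-2t - 20).
So |(-2t^2 - 6t - 1) + 141| = |t − 7|·|-2t - 20|.
Require δ ≤ 2. Then |t − 7| < 2 gives |t| < 9, and by the triangle inequality |-2t - 20| ≤ 2·9 + 20 = 38.
Hence |(-2t^2 - 6t - 1) + 141| ≤ 38|t − 7| < ϵ provided |t − 7| < ϵ/38.
Choosing δ = min(2, ϵ/38) ensures both conditions, hence |(-2t^2 - 6t - 1) + 141| < ϵ.

δ = min(2, ϵ/38)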